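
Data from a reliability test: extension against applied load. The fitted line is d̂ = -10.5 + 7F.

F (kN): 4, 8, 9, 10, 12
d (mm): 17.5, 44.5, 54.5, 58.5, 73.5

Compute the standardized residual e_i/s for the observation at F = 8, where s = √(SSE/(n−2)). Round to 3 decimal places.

-0.707

F=4: d̂ = -10.5 + 7·4 = 17.5; e = 17.5 − 17.5 = 0
F=8: d̂ = -10.5 + 7·8 = 45.5; e = 44.5 − 45.5 = -1
F=9: d̂ = -10.5 + 7·9 = 52.5; e = 54.5 − 52.5 = 2
F=10: d̂ = -10.5 + 7·10 = 59.5; e = 58.5 − 59.5 = -1
F=12: d̂ = -10.5 + 7·12 = 73.5; e = 73.5 − 73.5 = 0
SSE = 0 + 1 + 4 + 1 + 0 = 6
s = √(6/3) = 1.41421
e/s = -1 / 1.41421 = -0.707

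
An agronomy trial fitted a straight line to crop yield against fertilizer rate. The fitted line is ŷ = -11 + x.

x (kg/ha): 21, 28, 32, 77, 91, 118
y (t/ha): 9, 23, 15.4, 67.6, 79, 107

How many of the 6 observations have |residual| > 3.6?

x=21: ŷ = -11 + 21 = 10; e = 9 − 10 = -1
x=28: ŷ = -11 + 28 = 17; e = 23 − 17 = 6
x=32: ŷ = -11 + 32 = 21; e = 15.4 − 21 = -5.6
x=77: ŷ = -11 + 77 = 66; e = 67.6 − 66 = 1.6
x=91: ŷ = -11 + 91 = 80; e = 79 − 80 = -1
x=118: ŷ = -11 + 118 = 107; e = 107 − 107 = 0
|e| > 3.6: x=28 (|e|=6), x=32 (|e|=5.6) → 2

2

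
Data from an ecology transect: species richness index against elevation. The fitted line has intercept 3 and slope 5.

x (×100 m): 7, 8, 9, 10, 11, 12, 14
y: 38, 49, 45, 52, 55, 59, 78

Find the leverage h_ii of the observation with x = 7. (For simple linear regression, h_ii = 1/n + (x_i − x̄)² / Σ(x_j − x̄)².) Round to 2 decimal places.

h = 0.43

x̄ = (7 + 8 + 9 + 10 + 11 + 12 + 14)/7 = 10.1429
Σ(x − x̄)² = 9.87755 + 4.59184 + 1.30612 + 0.0204082 + 0.734694 + 3.44898 + 14.8776 = 34.8571
h = 1/7 + (-3.14286)²/34.8571 = 0.142857 + 0.283372 = 0.43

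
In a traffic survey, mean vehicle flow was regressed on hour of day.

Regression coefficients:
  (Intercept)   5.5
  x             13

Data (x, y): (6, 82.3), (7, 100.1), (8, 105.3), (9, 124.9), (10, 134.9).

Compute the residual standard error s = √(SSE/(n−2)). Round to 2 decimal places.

s = 3.57

x=6: ŷ = 5.5 + 13·6 = 83.5; r = 82.3 − 83.5 = -1.2
x=7: ŷ = 5.5 + 13·7 = 96.5; r = 100.1 − 96.5 = 3.6
x=8: ŷ = 5.5 + 13·8 = 109.5; r = 105.3 − 109.5 = -4.2
x=9: ŷ = 5.5 + 13·9 = 122.5; r = 124.9 − 122.5 = 2.4
x=10: ŷ = 5.5 + 13·10 = 135.5; r = 134.9 − 135.5 = -0.6
SSE = 1.44 + 12.96 + 17.64 + 5.76 + 0.36 = 38.16
s = √(38.16/3) = √12.72 ≈ 3.57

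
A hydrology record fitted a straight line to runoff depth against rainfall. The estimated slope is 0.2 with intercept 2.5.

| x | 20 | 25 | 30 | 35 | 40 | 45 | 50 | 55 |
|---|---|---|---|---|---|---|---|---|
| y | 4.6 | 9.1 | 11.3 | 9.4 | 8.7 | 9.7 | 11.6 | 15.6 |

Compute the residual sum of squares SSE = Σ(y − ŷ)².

SSE = 25.72

x=20: ŷ = 2.5 + 0.2·20 = 6.5; e = 4.6 − 6.5 = -1.9
x=25: ŷ = 2.5 + 0.2·25 = 7.5; e = 9.1 − 7.5 = 1.6
x=30: ŷ = 2.5 + 0.2·30 = 8.5; e = 11.3 − 8.5 = 2.8
x=35: ŷ = 2.5 + 0.2·35 = 9.5; e = 9.4 − 9.5 = -0.1
x=40: ŷ = 2.5 + 0.2·40 = 10.5; e = 8.7 − 10.5 = -1.8
x=45: ŷ = 2.5 + 0.2·45 = 11.5; e = 9.7 − 11.5 = -1.8
x=50: ŷ = 2.5 + 0.2·50 = 12.5; e = 11.6 − 12.5 = -0.9
x=55: ŷ = 2.5 + 0.2·55 = 13.5; e = 15.6 − 13.5 = 2.1
SSE = 3.61 + 2.56 + 7.84 + 0.01 + 3.24 + 3.24 + 0.81 + 4.41 = 25.72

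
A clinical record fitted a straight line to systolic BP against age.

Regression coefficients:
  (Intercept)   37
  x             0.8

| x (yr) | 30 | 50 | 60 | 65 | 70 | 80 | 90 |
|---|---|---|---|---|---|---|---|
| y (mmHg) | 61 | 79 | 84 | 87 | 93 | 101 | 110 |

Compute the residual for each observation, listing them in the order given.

0, 2, -1, -2, 0, 0, 1

x=30: ŷ = 37 + 0.8·30 = 61; e = 61 − 61 = 0
x=50: ŷ = 37 + 0.8·50 = 77; e = 79 − 77 = 2
x=60: ŷ = 37 + 0.8·60 = 85; e = 84 − 85 = -1
x=65: ŷ = 37 + 0.8·65 = 89; e = 87 − 89 = -2
x=70: ŷ = 37 + 0.8·70 = 93; e = 93 − 93 = 0
x=80: ŷ = 37 + 0.8·80 = 101; e = 101 − 101 = 0
x=90: ŷ = 37 + 0.8·90 = 109; e = 110 − 109 = 1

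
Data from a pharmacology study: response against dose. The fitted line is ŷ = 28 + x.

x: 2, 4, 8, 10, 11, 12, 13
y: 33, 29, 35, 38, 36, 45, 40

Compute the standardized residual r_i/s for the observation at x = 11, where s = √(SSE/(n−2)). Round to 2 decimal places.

-0.91

x=2: ŷ = 28 + 2 = 30; r = 33 − 30 = 3
x=4: ŷ = 28 + 4 = 32; r = 29 − 32 = -3
x=8: ŷ = 28 + 8 = 36; r = 35 − 36 = -1
x=10: ŷ = 28 + 10 = 38; r = 38 − 38 = 0
x=11: ŷ = 28 + 11 = 39; r = 36 − 39 = -3
x=12: ŷ = 28 + 12 = 40; r = 45 − 40 = 5
x=13: ŷ = 28 + 13 = 41; r = 40 − 41 = -1
SSE = 9 + 9 + 1 + 0 + 9 + 25 + 1 = 54
s = √(54/5) = 3.28634
r/s = -3 / 3.28634 = -0.91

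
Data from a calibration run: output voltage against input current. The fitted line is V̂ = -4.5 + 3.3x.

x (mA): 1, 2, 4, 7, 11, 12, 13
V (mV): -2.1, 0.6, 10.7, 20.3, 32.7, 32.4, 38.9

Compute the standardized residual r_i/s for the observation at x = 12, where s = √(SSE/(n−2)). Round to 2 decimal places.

-1.41

x=1: V̂ = -4.5 + 3.3·1 = -1.2; r = -2.1 − (-1.2) = -0.9
x=2: V̂ = -4.5 + 3.3·2 = 2.1; r = 0.6 − 2.1 = -1.5
x=4: V̂ = -4.5 + 3.3·4 = 8.7; r = 10.7 − 8.7 = 2
x=7: V̂ = -4.5 + 3.3·7 = 18.6; r = 20.3 − 18.6 = 1.7
x=11: V̂ = -4.5 + 3.3·11 = 31.8; r = 32.7 − 31.8 = 0.9
x=12: V̂ = -4.5 + 3.3·12 = 35.1; r = 32.4 − 35.1 = -2.7
x=13: V̂ = -4.5 + 3.3·13 = 38.4; r = 38.9 − 38.4 = 0.5
SSE = 0.81 + 2.25 + 4 + 2.89 + 0.81 + 7.29 + 0.25 = 18.3
s = √(18.3/5) = 1.91311
r/s = -2.7 / 1.91311 = -1.41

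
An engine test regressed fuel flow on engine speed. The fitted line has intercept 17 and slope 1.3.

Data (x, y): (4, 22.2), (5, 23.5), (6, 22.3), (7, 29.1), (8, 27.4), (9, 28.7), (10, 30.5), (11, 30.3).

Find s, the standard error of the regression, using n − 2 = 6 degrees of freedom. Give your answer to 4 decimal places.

s = 1.6583

x=4: ŷ = 17 + 1.3·4 = 22.2; r = 22.2 − 22.2 = 0
x=5: ŷ = 17 + 1.3·5 = 23.5; r = 23.5 − 23.5 = 0
x=6: ŷ = 17 + 1.3·6 = 24.8; r = 22.3 − 24.8 = -2.5
x=7: ŷ = 17 + 1.3·7 = 26.1; r = 29.1 − 26.1 = 3
x=8: ŷ = 17 + 1.3·8 = 27.4; r = 27.4 − 27.4 = 0
x=9: ŷ = 17 + 1.3·9 = 28.7; r = 28.7 − 28.7 = 0
x=10: ŷ = 17 + 1.3·10 = 30; r = 30.5 − 30 = 0.5
x=11: ŷ = 17 + 1.3·11 = 31.3; r = 30.3 − 31.3 = -1
SSE = 0 + 0 + 6.25 + 9 + 0 + 0 + 0.25 + 1 = 16.5
s = √(16.5/6) = √2.75 ≈ 1.6583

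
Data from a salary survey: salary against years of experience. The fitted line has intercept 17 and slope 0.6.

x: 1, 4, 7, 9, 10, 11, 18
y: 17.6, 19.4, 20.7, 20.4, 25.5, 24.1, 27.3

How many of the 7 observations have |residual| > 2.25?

1

x=1: ŷ = 17 + 0.6·1 = 17.6; e = 17.6 − 17.6 = 0
x=4: ŷ = 17 + 0.6·4 = 19.4; e = 19.4 − 19.4 = 0
x=7: ŷ = 17 + 0.6·7 = 21.2; e = 20.7 − 21.2 = -0.5
x=9: ŷ = 17 + 0.6·9 = 22.4; e = 20.4 − 22.4 = -2
x=10: ŷ = 17 + 0.6·10 = 23; e = 25.5 − 23 = 2.5
x=11: ŷ = 17 + 0.6·11 = 23.6; e = 24.1 − 23.6 = 0.5
x=18: ŷ = 17 + 0.6·18 = 27.8; e = 27.3 − 27.8 = -0.5
|e| > 2.25: x=10 (|e|=2.5) → 1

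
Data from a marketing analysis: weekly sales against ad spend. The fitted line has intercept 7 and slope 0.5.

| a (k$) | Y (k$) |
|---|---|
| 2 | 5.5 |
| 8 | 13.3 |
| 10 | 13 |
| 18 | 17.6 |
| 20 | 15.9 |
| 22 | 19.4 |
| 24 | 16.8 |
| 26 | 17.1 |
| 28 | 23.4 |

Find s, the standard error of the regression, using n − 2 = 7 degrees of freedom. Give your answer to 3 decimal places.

s = 2.308

a=2: Ŷ = 7 + 0.5·2 = 8; e = 5.5 − 8 = -2.5
a=8: Ŷ = 7 + 0.5·8 = 11; e = 13.3 − 11 = 2.3
a=10: Ŷ = 7 + 0.5·10 = 12; e = 13 − 12 = 1
a=18: Ŷ = 7 + 0.5·18 = 16; e = 17.6 − 16 = 1.6
a=20: Ŷ = 7 + 0.5·20 = 17; e = 15.9 − 17 = -1.1
a=22: Ŷ = 7 + 0.5·22 = 18; e = 19.4 − 18 = 1.4
a=24: Ŷ = 7 + 0.5·24 = 19; e = 16.8 − 19 = -2.2
a=26: Ŷ = 7 + 0.5·26 = 20; e = 17.1 − 20 = -2.9
a=28: Ŷ = 7 + 0.5·28 = 21; e = 23.4 − 21 = 2.4
SSE = 6.25 + 5.29 + 1 + 2.56 + 1.21 + 1.96 + 4.84 + 8.41 + 5.76 = 37.28
s = √(37.28/7) = √5.32571 ≈ 2.308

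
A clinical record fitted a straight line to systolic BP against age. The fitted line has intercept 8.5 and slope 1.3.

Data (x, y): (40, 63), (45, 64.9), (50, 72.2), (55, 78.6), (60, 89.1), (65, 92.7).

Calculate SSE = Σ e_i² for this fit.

SSE = 21.16

x=40: ŷ = 8.5 + 1.3·40 = 60.5; e = 63 − 60.5 = 2.5
x=45: ŷ = 8.5 + 1.3·45 = 67; e = 64.9 − 67 = -2.1
x=50: ŷ = 8.5 + 1.3·50 = 73.5; e = 72.2 − 73.5 = -1.3
x=55: ŷ = 8.5 + 1.3·55 = 80; e = 78.6 − 80 = -1.4
x=60: ŷ = 8.5 + 1.3·60 = 86.5; e = 89.1 − 86.5 = 2.6
x=65: ŷ = 8.5 + 1.3·65 = 93; e = 92.7 − 93 = -0.3
SSE = 6.25 + 4.41 + 1.69 + 1.96 + 6.76 + 0.09 = 21.16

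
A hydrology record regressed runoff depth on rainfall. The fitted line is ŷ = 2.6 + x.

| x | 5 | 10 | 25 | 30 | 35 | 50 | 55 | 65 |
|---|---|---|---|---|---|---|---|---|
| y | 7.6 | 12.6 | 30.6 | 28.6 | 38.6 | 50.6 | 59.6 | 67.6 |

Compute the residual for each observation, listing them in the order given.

0, 0, 3, -4, 1, -2, 2, 0

x=5: ŷ = 2.6 + 5 = 7.6; r = 7.6 − 7.6 = 0
x=10: ŷ = 2.6 + 10 = 12.6; r = 12.6 − 12.6 = 0
x=25: ŷ = 2.6 + 25 = 27.6; r = 30.6 − 27.6 = 3
x=30: ŷ = 2.6 + 30 = 32.6; r = 28.6 − 32.6 = -4
x=35: ŷ = 2.6 + 35 = 37.6; r = 38.6 − 37.6 = 1
x=50: ŷ = 2.6 + 50 = 52.6; r = 50.6 − 52.6 = -2
x=55: ŷ = 2.6 + 55 = 57.6; r = 59.6 − 57.6 = 2
x=65: ŷ = 2.6 + 65 = 67.6; r = 67.6 − 67.6 = 0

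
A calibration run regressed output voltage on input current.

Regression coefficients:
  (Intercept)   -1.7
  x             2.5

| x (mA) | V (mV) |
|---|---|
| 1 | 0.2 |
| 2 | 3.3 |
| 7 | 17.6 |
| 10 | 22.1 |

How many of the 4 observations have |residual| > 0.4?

3

x=1: V̂ = -1.7 + 2.5·1 = 0.8; e = 0.2 − 0.8 = -0.6
x=2: V̂ = -1.7 + 2.5·2 = 3.3; e = 3.3 − 3.3 = 0
x=7: V̂ = -1.7 + 2.5·7 = 15.8; e = 17.6 − 15.8 = 1.8
x=10: V̂ = -1.7 + 2.5·10 = 23.3; e = 22.1 − 23.3 = -1.2
|e| > 0.4: x=1 (|e|=0.6), x=7 (|e|=1.8), x=10 (|e|=1.2) → 3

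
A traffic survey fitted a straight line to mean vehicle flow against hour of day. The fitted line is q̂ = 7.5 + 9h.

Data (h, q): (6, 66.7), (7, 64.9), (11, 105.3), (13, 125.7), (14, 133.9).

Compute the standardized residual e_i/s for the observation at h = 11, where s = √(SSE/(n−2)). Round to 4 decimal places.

-0.2652

h=6: q̂ = 7.5 + 9·6 = 61.5; e = 66.7 − 61.5 = 5.2
h=7: q̂ = 7.5 + 9·7 = 70.5; e = 64.9 − 70.5 = -5.6
h=11: q̂ = 7.5 + 9·11 = 106.5; e = 105.3 − 106.5 = -1.2
h=13: q̂ = 7.5 + 9·13 = 124.5; e = 125.7 − 124.5 = 1.2
h=14: q̂ = 7.5 + 9·14 = 133.5; e = 133.9 − 133.5 = 0.4
SSE = 27.04 + 31.36 + 1.44 + 1.44 + 0.16 = 61.44
s = √(61.44/3) = 4.52548
e/s = -1.2 / 4.52548 = -0.2652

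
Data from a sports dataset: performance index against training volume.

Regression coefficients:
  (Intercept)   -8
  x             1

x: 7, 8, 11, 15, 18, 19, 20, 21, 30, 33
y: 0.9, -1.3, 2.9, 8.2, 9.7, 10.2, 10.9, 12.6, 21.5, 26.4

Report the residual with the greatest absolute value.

r = 1.9

x=7: ŷ = -8 + 7 = -1; r = 0.9 − (-1) = 1.9
x=8: ŷ = -8 + 8 = 0; r = -1.3 − 0 = -1.3
x=11: ŷ = -8 + 11 = 3; r = 2.9 − 3 = -0.1
x=15: ŷ = -8 + 15 = 7; r = 8.2 − 7 = 1.2
x=18: ŷ = -8 + 18 = 10; r = 9.7 − 10 = -0.3
x=19: ŷ = -8 + 19 = 11; r = 10.2 − 11 = -0.8
x=20: ŷ = -8 + 20 = 12; r = 10.9 − 12 = -1.1
x=21: ŷ = -8 + 21 = 13; r = 12.6 − 13 = -0.4
x=30: ŷ = -8 + 30 = 22; r = 21.5 − 22 = -0.5
x=33: ŷ = -8 + 33 = 25; r = 26.4 − 25 = 1.4
Largest |r| is 1.9 at x = 7, residual 1.9.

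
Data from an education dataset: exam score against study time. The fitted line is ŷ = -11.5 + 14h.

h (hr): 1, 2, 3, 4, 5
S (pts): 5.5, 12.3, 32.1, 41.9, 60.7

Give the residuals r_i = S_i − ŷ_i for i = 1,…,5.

3, -4.2, 1.6, -2.6, 2.2

h=1: ŷ = -11.5 + 14·1 = 2.5; r = 5.5 − 2.5 = 3
h=2: ŷ = -11.5 + 14·2 = 16.5; r = 12.3 − 16.5 = -4.2
h=3: ŷ = -11.5 + 14·3 = 30.5; r = 32.1 − 30.5 = 1.6
h=4: ŷ = -11.5 + 14·4 = 44.5; r = 41.9 − 44.5 = -2.6
h=5: ŷ = -11.5 + 14·5 = 58.5; r = 60.7 − 58.5 = 2.2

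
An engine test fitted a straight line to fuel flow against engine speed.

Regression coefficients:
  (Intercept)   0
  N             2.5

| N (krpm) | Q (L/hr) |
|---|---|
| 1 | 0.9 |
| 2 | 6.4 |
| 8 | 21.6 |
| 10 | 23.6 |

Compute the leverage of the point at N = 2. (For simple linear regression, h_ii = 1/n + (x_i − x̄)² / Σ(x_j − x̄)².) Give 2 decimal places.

N̄ = (1 + 2 + 8 + 10)/4 = 5.25
Σ(N − N̄)² = 18.0625 + 10.5625 + 7.5625 + 22.5625 = 58.75
h = 1/4 + (-3.25)²/58.75 = 0.25 + 0.179787 = 0.43

h = 0.43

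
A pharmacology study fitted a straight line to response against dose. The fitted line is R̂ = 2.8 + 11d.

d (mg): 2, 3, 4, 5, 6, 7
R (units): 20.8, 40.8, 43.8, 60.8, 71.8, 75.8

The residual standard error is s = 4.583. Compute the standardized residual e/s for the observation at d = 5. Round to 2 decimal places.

R̂ = 2.8 + 11·5 = 57.8
e = 60.8 − 57.8 = 3
e/s = 3 / 4.583 = 0.65

0.65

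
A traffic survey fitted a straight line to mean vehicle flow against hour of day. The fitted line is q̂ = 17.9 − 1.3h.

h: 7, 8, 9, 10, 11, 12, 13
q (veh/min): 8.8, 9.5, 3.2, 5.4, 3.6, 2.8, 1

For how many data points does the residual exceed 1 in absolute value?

h=7: q̂ = 17.9 − 1.3·7 = 8.8; r = 8.8 − 8.8 = 0
h=8: q̂ = 17.9 − 1.3·8 = 7.5; r = 9.5 − 7.5 = 2
h=9: q̂ = 17.9 − 1.3·9 = 6.2; r = 3.2 − 6.2 = -3
h=10: q̂ = 17.9 − 1.3·10 = 4.9; r = 5.4 − 4.9 = 0.5
h=11: q̂ = 17.9 − 1.3·11 = 3.6; r = 3.6 − 3.6 = 0
h=12: q̂ = 17.9 − 1.3·12 = 2.3; r = 2.8 − 2.3 = 0.5
h=13: q̂ = 17.9 − 1.3·13 = 1; r = 1 − 1 = 0
|r| > 1: h=8 (|r|=2), h=9 (|r|=3) → 2

2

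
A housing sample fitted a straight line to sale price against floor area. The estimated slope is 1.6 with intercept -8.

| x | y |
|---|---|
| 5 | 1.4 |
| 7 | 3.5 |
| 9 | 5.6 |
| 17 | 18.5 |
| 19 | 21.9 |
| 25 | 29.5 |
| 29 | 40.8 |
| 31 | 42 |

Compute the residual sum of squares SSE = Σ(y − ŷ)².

x=5: ŷ = -8 + 1.6·5 = 0; e = 1.4 − 0 = 1.4
x=7: ŷ = -8 + 1.6·7 = 3.2; e = 3.5 − 3.2 = 0.3
x=9: ŷ = -8 + 1.6·9 = 6.4; e = 5.6 − 6.4 = -0.8
x=17: ŷ = -8 + 1.6·17 = 19.2; e = 18.5 − 19.2 = -0.7
x=19: ŷ = -8 + 1.6·19 = 22.4; e = 21.9 − 22.4 = -0.5
x=25: ŷ = -8 + 1.6·25 = 32; e = 29.5 − 32 = -2.5
x=29: ŷ = -8 + 1.6·29 = 38.4; e = 40.8 − 38.4 = 2.4
x=31: ŷ = -8 + 1.6·31 = 41.6; e = 42 − 41.6 = 0.4
SSE = 1.96 + 0.09 + 0.64 + 0.49 + 0.25 + 6.25 + 5.76 + 0.16 = 15.6

SSE = 15.6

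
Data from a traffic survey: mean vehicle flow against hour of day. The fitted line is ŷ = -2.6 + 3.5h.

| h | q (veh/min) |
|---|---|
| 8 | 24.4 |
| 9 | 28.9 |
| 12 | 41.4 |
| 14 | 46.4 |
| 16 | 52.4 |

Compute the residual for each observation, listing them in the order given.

-1, 0, 2, 0, -1

h=8: ŷ = -2.6 + 3.5·8 = 25.4; r = 24.4 − 25.4 = -1
h=9: ŷ = -2.6 + 3.5·9 = 28.9; r = 28.9 − 28.9 = 0
h=12: ŷ = -2.6 + 3.5·12 = 39.4; r = 41.4 − 39.4 = 2
h=14: ŷ = -2.6 + 3.5·14 = 46.4; r = 46.4 − 46.4 = 0
h=16: ŷ = -2.6 + 3.5·16 = 53.4; r = 52.4 − 53.4 = -1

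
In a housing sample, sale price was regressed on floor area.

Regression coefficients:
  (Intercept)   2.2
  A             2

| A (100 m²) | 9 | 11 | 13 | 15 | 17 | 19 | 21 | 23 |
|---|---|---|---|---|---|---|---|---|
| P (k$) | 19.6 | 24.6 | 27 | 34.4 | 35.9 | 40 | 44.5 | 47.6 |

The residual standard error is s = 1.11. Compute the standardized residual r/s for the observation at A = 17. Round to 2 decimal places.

P̂ = 2.2 + 2·17 = 36.2
r = 35.9 − 36.2 = -0.3
r/s = -0.3 / 1.11 = -0.27

-0.27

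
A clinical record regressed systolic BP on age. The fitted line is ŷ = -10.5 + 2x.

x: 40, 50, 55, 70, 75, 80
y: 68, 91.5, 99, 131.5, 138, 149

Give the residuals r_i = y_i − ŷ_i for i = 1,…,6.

-1.5, 2, -0.5, 2, -1.5, -0.5

x=40: ŷ = -10.5 + 2·40 = 69.5; r = 68 − 69.5 = -1.5
x=50: ŷ = -10.5 + 2·50 = 89.5; r = 91.5 − 89.5 = 2
x=55: ŷ = -10.5 + 2·55 = 99.5; r = 99 − 99.5 = -0.5
x=70: ŷ = -10.5 + 2·70 = 129.5; r = 131.5 − 129.5 = 2
x=75: ŷ = -10.5 + 2·75 = 139.5; r = 138 − 139.5 = -1.5
x=80: ŷ = -10.5 + 2·80 = 149.5; r = 149 − 149.5 = -0.5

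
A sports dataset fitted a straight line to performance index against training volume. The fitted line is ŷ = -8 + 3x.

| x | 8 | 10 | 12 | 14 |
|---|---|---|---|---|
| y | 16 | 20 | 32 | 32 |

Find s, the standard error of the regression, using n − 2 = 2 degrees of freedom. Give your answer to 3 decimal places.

s = 3.464

x=8: ŷ = -8 + 3·8 = 16; e = 16 − 16 = 0
x=10: ŷ = -8 + 3·10 = 22; e = 20 − 22 = -2
x=12: ŷ = -8 + 3·12 = 28; e = 32 − 28 = 4
x=14: ŷ = -8 + 3·14 = 34; e = 32 − 34 = -2
SSE = 0 + 4 + 16 + 4 = 24
s = √(24/2) = √12 ≈ 3.464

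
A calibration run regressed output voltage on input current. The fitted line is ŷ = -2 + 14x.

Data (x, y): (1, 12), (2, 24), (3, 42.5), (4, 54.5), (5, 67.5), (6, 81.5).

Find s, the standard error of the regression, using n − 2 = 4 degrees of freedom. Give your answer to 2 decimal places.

x=1: ŷ = -2 + 14·1 = 12; e = 12 − 12 = 0
x=2: ŷ = -2 + 14·2 = 26; e = 24 − 26 = -2
x=3: ŷ = -2 + 14·3 = 40; e = 42.5 − 40 = 2.5
x=4: ŷ = -2 + 14·4 = 54; e = 54.5 − 54 = 0.5
x=5: ŷ = -2 + 14·5 = 68; e = 67.5 − 68 = -0.5
x=6: ŷ = -2 + 14·6 = 82; e = 81.5 − 82 = -0.5
SSE = 0 + 4 + 6.25 + 0.25 + 0.25 + 0.25 = 11
s = √(11/4) = √2.75 ≈ 1.66

s = 1.66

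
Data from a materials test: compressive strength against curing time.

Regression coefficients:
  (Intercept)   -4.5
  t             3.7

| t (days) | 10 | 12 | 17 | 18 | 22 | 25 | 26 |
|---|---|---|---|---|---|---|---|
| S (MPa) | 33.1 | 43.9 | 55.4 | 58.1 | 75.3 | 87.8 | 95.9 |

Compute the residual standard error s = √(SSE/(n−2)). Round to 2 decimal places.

s = 3.51

t=10: Ŝ = -4.5 + 3.7·10 = 32.5; e = 33.1 − 32.5 = 0.6
t=12: Ŝ = -4.5 + 3.7·12 = 39.9; e = 43.9 − 39.9 = 4
t=17: Ŝ = -4.5 + 3.7·17 = 58.4; e = 55.4 − 58.4 = -3
t=18: Ŝ = -4.5 + 3.7·18 = 62.1; e = 58.1 − 62.1 = -4
t=22: Ŝ = -4.5 + 3.7·22 = 76.9; e = 75.3 − 76.9 = -1.6
t=25: Ŝ = -4.5 + 3.7·25 = 88; e = 87.8 − 88 = -0.2
t=26: Ŝ = -4.5 + 3.7·26 = 91.7; e = 95.9 − 91.7 = 4.2
SSE = 0.36 + 16 + 9 + 16 + 2.56 + 0.04 + 17.64 = 61.6
s = √(61.6/5) = √12.32 ≈ 3.51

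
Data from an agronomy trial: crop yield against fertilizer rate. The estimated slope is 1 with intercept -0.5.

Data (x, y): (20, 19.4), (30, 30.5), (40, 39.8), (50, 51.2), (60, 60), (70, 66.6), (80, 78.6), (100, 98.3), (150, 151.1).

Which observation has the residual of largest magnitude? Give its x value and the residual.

x = 70, r = -2.9

x=20: ŷ = -0.5 + 20 = 19.5; r = 19.4 − 19.5 = -0.1
x=30: ŷ = -0.5 + 30 = 29.5; r = 30.5 − 29.5 = 1
x=40: ŷ = -0.5 + 40 = 39.5; r = 39.8 − 39.5 = 0.3
x=50: ŷ = -0.5 + 50 = 49.5; r = 51.2 − 49.5 = 1.7
x=60: ŷ = -0.5 + 60 = 59.5; r = 60 − 59.5 = 0.5
x=70: ŷ = -0.5 + 70 = 69.5; r = 66.6 − 69.5 = -2.9
x=80: ŷ = -0.5 + 80 = 79.5; r = 78.6 − 79.5 = -0.9
x=100: ŷ = -0.5 + 100 = 99.5; r = 98.3 − 99.5 = -1.2
x=150: ŷ = -0.5 + 150 = 149.5; r = 151.1 − 149.5 = 1.6
Largest |r| is 2.9 at x = 70, residual -2.9.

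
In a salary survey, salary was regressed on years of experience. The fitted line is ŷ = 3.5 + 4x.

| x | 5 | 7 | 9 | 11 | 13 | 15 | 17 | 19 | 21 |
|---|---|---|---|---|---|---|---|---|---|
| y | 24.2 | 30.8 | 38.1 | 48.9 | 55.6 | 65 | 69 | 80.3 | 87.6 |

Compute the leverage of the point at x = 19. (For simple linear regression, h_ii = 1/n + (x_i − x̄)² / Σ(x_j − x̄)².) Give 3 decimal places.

x̄ = (5 + 7 + 9 + 11 + 13 + 15 + 17 + 19 + 21)/9 = 13
Σ(x − x̄)² = 64 + 36 + 16 + 4 + 0 + 4 + 16 + 36 + 64 = 240
h = 1/9 + (6)²/240 = 0.111111 + 0.15 = 0.261

h = 0.261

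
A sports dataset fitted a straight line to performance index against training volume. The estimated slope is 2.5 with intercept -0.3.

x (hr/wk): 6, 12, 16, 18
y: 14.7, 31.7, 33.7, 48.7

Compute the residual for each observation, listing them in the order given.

x=6: ŷ = -0.3 + 2.5·6 = 14.7; r = 14.7 − 14.7 = 0
x=12: ŷ = -0.3 + 2.5·12 = 29.7; r = 31.7 − 29.7 = 2
x=16: ŷ = -0.3 + 2.5·16 = 39.7; r = 33.7 − 39.7 = -6
x=18: ŷ = -0.3 + 2.5·18 = 44.7; r = 48.7 − 44.7 = 4

0, 2, -6, 4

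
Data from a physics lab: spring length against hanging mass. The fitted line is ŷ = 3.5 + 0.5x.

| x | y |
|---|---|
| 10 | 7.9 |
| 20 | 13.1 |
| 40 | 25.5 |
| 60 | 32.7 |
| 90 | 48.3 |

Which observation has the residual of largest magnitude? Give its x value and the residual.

x=10: ŷ = 3.5 + 0.5·10 = 8.5; r = 7.9 − 8.5 = -0.6
x=20: ŷ = 3.5 + 0.5·20 = 13.5; r = 13.1 − 13.5 = -0.4
x=40: ŷ = 3.5 + 0.5·40 = 23.5; r = 25.5 − 23.5 = 2
x=60: ŷ = 3.5 + 0.5·60 = 33.5; r = 32.7 − 33.5 = -0.8
x=90: ŷ = 3.5 + 0.5·90 = 48.5; r = 48.3 − 48.5 = -0.2
Largest |r| is 2 at x = 40, residual 2.

x = 40, r = 2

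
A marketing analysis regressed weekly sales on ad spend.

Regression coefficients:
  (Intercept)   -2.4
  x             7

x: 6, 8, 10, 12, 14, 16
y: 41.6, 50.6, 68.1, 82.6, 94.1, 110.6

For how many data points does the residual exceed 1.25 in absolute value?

3

x=6: ŷ = -2.4 + 7·6 = 39.6; r = 41.6 − 39.6 = 2
x=8: ŷ = -2.4 + 7·8 = 53.6; r = 50.6 − 53.6 = -3
x=10: ŷ = -2.4 + 7·10 = 67.6; r = 68.1 − 67.6 = 0.5
x=12: ŷ = -2.4 + 7·12 = 81.6; r = 82.6 − 81.6 = 1
x=14: ŷ = -2.4 + 7·14 = 95.6; r = 94.1 − 95.6 = -1.5
x=16: ŷ = -2.4 + 7·16 = 109.6; r = 110.6 − 109.6 = 1
|r| > 1.25: x=6 (|r|=2), x=8 (|r|=3), x=14 (|r|=1.5) → 3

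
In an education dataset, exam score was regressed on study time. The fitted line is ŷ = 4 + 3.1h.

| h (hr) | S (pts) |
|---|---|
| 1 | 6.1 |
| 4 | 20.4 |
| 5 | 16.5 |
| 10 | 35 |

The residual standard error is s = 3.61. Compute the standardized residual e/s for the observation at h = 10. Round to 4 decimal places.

ŷ = 4 + 3.1·10 = 35
e = 35 − 35 = 0
e/s = 0 / 3.61 = 0.0000

0.0000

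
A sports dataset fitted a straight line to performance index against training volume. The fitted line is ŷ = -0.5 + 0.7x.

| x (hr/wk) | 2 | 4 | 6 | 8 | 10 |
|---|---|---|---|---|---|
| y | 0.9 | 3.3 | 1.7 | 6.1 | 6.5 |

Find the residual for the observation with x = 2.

ŷ = -0.5 + 0.7·2 = 0.9
e = 0.9 − 0.9 = 0

e = 0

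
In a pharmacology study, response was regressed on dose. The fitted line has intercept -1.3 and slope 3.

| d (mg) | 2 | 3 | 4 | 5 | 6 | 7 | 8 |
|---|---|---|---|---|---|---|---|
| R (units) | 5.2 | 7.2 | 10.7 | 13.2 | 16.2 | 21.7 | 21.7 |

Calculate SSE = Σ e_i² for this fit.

SSE = 6

d=2: R̂ = -1.3 + 3·2 = 4.7; e = 5.2 − 4.7 = 0.5
d=3: R̂ = -1.3 + 3·3 = 7.7; e = 7.2 − 7.7 = -0.5
d=4: R̂ = -1.3 + 3·4 = 10.7; e = 10.7 − 10.7 = 0
d=5: R̂ = -1.3 + 3·5 = 13.7; e = 13.2 − 13.7 = -0.5
d=6: R̂ = -1.3 + 3·6 = 16.7; e = 16.2 − 16.7 = -0.5
d=7: R̂ = -1.3 + 3·7 = 19.7; e = 21.7 − 19.7 = 2
d=8: R̂ = -1.3 + 3·8 = 22.7; e = 21.7 − 22.7 = -1
SSE = 0.25 + 0.25 + 0 + 0.25 + 0.25 + 4 + 1 = 6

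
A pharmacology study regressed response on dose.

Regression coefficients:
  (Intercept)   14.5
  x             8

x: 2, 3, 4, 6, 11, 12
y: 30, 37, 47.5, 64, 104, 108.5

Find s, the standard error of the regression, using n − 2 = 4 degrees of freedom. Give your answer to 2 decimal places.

x=2: ŷ = 14.5 + 8·2 = 30.5; e = 30 − 30.5 = -0.5
x=3: ŷ = 14.5 + 8·3 = 38.5; e = 37 − 38.5 = -1.5
x=4: ŷ = 14.5 + 8·4 = 46.5; e = 47.5 − 46.5 = 1
x=6: ŷ = 14.5 + 8·6 = 62.5; e = 64 − 62.5 = 1.5
x=11: ŷ = 14.5 + 8·11 = 102.5; e = 104 − 102.5 = 1.5
x=12: ŷ = 14.5 + 8·12 = 110.5; e = 108.5 − 110.5 = -2
SSE = 0.25 + 2.25 + 1 + 2.25 + 2.25 + 4 = 12
s = √(12/4) = √3 ≈ 1.73

s = 1.73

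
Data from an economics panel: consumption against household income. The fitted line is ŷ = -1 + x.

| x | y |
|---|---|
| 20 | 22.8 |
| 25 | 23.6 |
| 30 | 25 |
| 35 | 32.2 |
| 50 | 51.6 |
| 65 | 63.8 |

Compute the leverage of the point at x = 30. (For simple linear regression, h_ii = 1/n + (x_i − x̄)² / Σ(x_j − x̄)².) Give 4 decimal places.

x̄ = (20 + 25 + 30 + 35 + 50 + 65)/6 = 37.5
Σ(x − x̄)² = 306.25 + 156.25 + 56.25 + 6.25 + 156.25 + 756.25 = 1437.5
h = 1/6 + (-7.5)²/1437.5 = 0.166667 + 0.0391304 = 0.2058

h = 0.2058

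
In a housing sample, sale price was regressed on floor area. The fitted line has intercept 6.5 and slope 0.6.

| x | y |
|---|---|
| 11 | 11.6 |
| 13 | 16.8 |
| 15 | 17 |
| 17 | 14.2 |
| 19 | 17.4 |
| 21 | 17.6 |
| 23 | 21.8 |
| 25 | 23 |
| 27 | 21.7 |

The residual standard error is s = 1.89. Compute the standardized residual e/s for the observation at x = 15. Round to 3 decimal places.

0.794

ŷ = 6.5 + 0.6·15 = 15.5
e = 17 − 15.5 = 1.5
e/s = 1.5 / 1.89 = 0.794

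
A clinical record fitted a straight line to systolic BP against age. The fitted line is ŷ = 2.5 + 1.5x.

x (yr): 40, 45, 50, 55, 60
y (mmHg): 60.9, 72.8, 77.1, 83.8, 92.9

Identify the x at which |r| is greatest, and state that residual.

x = 45, r = 2.8

x=40: ŷ = 2.5 + 1.5·40 = 62.5; r = 60.9 − 62.5 = -1.6
x=45: ŷ = 2.5 + 1.5·45 = 70; r = 72.8 − 70 = 2.8
x=50: ŷ = 2.5 + 1.5·50 = 77.5; r = 77.1 − 77.5 = -0.4
x=55: ŷ = 2.5 + 1.5·55 = 85; r = 83.8 − 85 = -1.2
x=60: ŷ = 2.5 + 1.5·60 = 92.5; r = 92.9 − 92.5 = 0.4
Largest |r| is 2.8 at x = 45, residual 2.8.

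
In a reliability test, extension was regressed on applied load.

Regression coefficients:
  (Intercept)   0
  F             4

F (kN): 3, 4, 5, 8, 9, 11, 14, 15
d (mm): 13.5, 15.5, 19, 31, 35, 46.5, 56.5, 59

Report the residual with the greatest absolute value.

r = 2.5

F=3: d̂ = 4·3 = 12; r = 13.5 − 12 = 1.5
F=4: d̂ = 4·4 = 16; r = 15.5 − 16 = -0.5
F=5: d̂ = 4·5 = 20; r = 19 − 20 = -1
F=8: d̂ = 4·8 = 32; r = 31 − 32 = -1
F=9: d̂ = 4·9 = 36; r = 35 − 36 = -1
F=11: d̂ = 4·11 = 44; r = 46.5 − 44 = 2.5
F=14: d̂ = 4·14 = 56; r = 56.5 − 56 = 0.5
F=15: d̂ = 4·15 = 60; r = 59 − 60 = -1
Largest |r| is 2.5 at F = 11, residual 2.5.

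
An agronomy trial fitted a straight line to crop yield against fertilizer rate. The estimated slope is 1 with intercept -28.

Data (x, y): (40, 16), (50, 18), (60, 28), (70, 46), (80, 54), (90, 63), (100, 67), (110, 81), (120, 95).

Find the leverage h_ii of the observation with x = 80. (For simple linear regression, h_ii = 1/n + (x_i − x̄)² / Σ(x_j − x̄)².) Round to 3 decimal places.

x̄ = (40 + 50 + 60 + 70 + 80 + 90 + 100 + 110 + 120)/9 = 80
Σ(x − x̄)² = 1600 + 900 + 400 + 100 + 0 + 100 + 400 + 900 + 1600 = 6000
h = 1/9 + (0)²/6000 = 0.111111 + 0 = 0.111

h = 0.111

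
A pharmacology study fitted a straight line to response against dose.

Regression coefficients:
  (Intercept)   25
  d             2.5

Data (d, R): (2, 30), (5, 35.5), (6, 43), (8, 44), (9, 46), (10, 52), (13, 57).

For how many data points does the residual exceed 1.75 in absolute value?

3

d=2: ŷ = 25 + 2.5·2 = 30; e = 30 − 30 = 0
d=5: ŷ = 25 + 2.5·5 = 37.5; e = 35.5 − 37.5 = -2
d=6: ŷ = 25 + 2.5·6 = 40; e = 43 − 40 = 3
d=8: ŷ = 25 + 2.5·8 = 45; e = 44 − 45 = -1
d=9: ŷ = 25 + 2.5·9 = 47.5; e = 46 − 47.5 = -1.5
d=10: ŷ = 25 + 2.5·10 = 50; e = 52 − 50 = 2
d=13: ŷ = 25 + 2.5·13 = 57.5; e = 57 − 57.5 = -0.5
|e| > 1.75: d=5 (|e|=2), d=6 (|e|=3), d=10 (|e|=2) → 3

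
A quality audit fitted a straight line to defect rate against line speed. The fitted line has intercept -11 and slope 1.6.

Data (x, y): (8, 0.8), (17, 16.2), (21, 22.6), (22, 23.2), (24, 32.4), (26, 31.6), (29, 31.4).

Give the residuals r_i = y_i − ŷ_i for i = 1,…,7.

x=8: ŷ = -11 + 1.6·8 = 1.8; r = 0.8 − 1.8 = -1
x=17: ŷ = -11 + 1.6·17 = 16.2; r = 16.2 − 16.2 = 0
x=21: ŷ = -11 + 1.6·21 = 22.6; r = 22.6 − 22.6 = 0
x=22: ŷ = -11 + 1.6·22 = 24.2; r = 23.2 − 24.2 = -1
x=24: ŷ = -11 + 1.6·24 = 27.4; r = 32.4 − 27.4 = 5
x=26: ŷ = -11 + 1.6·26 = 30.6; r = 31.6 − 30.6 = 1
x=29: ŷ = -11 + 1.6·29 = 35.4; r = 31.4 − 35.4 = -4

-1, 0, 0, -1, 5, 1, -4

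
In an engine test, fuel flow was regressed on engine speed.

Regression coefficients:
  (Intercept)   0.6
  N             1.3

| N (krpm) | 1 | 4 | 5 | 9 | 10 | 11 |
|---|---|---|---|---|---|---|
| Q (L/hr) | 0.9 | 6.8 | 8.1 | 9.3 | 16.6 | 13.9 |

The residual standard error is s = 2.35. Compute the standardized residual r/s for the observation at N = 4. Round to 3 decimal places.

ŷ = 0.6 + 1.3·4 = 5.8
r = 6.8 − 5.8 = 1
r/s = 1 / 2.35 = 0.426

0.426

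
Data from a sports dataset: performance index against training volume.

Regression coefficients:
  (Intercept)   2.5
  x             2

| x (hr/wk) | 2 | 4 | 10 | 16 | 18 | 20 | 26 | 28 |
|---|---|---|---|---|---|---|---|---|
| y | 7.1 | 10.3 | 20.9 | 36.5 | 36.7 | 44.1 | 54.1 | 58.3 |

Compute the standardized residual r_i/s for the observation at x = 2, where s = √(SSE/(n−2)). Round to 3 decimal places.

x=2: ŷ = 2.5 + 2·2 = 6.5; r = 7.1 − 6.5 = 0.6
x=4: ŷ = 2.5 + 2·4 = 10.5; r = 10.3 − 10.5 = -0.2
x=10: ŷ = 2.5 + 2·10 = 22.5; r = 20.9 − 22.5 = -1.6
x=16: ŷ = 2.5 + 2·16 = 34.5; r = 36.5 − 34.5 = 2
x=18: ŷ = 2.5 + 2·18 = 38.5; r = 36.7 − 38.5 = -1.8
x=20: ŷ = 2.5 + 2·20 = 42.5; r = 44.1 − 42.5 = 1.6
x=26: ŷ = 2.5 + 2·26 = 54.5; r = 54.1 − 54.5 = -0.4
x=28: ŷ = 2.5 + 2·28 = 58.5; r = 58.3 − 58.5 = -0.2
SSE = 0.36 + 0.04 + 2.56 + 4 + 3.24 + 2.56 + 0.16 + 0.04 = 12.96
s = √(12.96/6) = 1.46969
r/s = 0.6 / 1.46969 = 0.408

0.408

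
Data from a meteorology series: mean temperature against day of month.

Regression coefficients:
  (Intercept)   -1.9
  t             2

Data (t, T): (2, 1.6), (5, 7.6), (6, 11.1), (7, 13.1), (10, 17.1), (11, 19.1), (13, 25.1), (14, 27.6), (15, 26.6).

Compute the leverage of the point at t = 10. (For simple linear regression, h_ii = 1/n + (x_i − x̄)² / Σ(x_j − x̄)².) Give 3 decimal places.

h = 0.115

t̄ = (2 + 5 + 6 + 7 + 10 + 11 + 13 + 14 + 15)/9 = 9.22222
Σ(t − t̄)² = 52.1605 + 17.8272 + 10.3827 + 4.93827 + 0.604938 + 3.16049 + 14.2716 + 22.8272 + 33.3827 = 159.556
h = 1/9 + (0.777778)²/159.556 = 0.111111 + 0.0037914 = 0.115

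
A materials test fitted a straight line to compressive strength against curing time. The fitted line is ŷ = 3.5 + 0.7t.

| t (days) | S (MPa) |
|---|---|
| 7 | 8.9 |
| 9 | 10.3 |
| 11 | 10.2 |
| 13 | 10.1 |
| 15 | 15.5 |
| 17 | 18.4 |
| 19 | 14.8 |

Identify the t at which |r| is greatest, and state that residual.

t = 17, r = 3

t=7: ŷ = 3.5 + 0.7·7 = 8.4; r = 8.9 − 8.4 = 0.5
t=9: ŷ = 3.5 + 0.7·9 = 9.8; r = 10.3 − 9.8 = 0.5
t=11: ŷ = 3.5 + 0.7·11 = 11.2; r = 10.2 − 11.2 = -1
t=13: ŷ = 3.5 + 0.7·13 = 12.6; r = 10.1 − 12.6 = -2.5
t=15: ŷ = 3.5 + 0.7·15 = 14; r = 15.5 − 14 = 1.5
t=17: ŷ = 3.5 + 0.7·17 = 15.4; r = 18.4 − 15.4 = 3
t=19: ŷ = 3.5 + 0.7·19 = 16.8; r = 14.8 − 16.8 = -2
Largest |r| is 3 at t = 17, residual 3.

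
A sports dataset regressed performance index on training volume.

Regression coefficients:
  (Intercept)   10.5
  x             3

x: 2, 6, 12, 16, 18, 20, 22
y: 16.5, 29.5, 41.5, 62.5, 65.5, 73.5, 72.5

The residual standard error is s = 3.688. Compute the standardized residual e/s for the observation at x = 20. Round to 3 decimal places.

0.813

ŷ = 10.5 + 3·20 = 70.5
e = 73.5 − 70.5 = 3
e/s = 3 / 3.688 = 0.813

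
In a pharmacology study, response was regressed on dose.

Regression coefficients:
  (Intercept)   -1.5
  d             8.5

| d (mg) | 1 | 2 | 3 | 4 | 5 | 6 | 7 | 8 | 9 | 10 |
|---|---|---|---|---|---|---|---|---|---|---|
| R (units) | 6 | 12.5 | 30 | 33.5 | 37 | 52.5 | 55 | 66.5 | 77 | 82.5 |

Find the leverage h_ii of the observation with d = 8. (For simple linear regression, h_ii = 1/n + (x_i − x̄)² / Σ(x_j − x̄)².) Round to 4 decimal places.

h = 0.1758

d̄ = (1 + 2 + 3 + 4 + 5 + 6 + 7 + 8 + 9 + 10)/10 = 5.5
Σ(d − d̄)² = 20.25 + 12.25 + 6.25 + 2.25 + 0.25 + 0.25 + 2.25 + 6.25 + 12.25 + 20.25 = 82.5
h = 1/10 + (2.5)²/82.5 = 0.1 + 0.0757576 = 0.1758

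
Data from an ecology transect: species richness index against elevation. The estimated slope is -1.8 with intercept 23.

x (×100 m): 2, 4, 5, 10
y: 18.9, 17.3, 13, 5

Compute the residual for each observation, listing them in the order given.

x=2: ŷ = 23 − 1.8·2 = 19.4; e = 18.9 − 19.4 = -0.5
x=4: ŷ = 23 − 1.8·4 = 15.8; e = 17.3 − 15.8 = 1.5
x=5: ŷ = 23 − 1.8·5 = 14; e = 13 − 14 = -1
x=10: ŷ = 23 − 1.8·10 = 5; e = 5 − 5 = 0

-0.5, 1.5, -1, 0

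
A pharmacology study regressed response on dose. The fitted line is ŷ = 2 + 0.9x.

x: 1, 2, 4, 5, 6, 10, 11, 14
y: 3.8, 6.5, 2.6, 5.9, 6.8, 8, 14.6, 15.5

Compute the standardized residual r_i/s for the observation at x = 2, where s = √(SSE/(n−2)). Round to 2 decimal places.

1.12

x=1: ŷ = 2 + 0.9·1 = 2.9; r = 3.8 − 2.9 = 0.9
x=2: ŷ = 2 + 0.9·2 = 3.8; r = 6.5 − 3.8 = 2.7
x=4: ŷ = 2 + 0.9·4 = 5.6; r = 2.6 − 5.6 = -3
x=5: ŷ = 2 + 0.9·5 = 6.5; r = 5.9 − 6.5 = -0.6
x=6: ŷ = 2 + 0.9·6 = 7.4; r = 6.8 − 7.4 = -0.6
x=10: ŷ = 2 + 0.9·10 = 11; r = 8 − 11 = -3
x=11: ŷ = 2 + 0.9·11 = 11.9; r = 14.6 − 11.9 = 2.7
x=14: ŷ = 2 + 0.9·14 = 14.6; r = 15.5 − 14.6 = 0.9
SSE = 0.81 + 7.29 + 9 + 0.36 + 0.36 + 9 + 7.29 + 0.81 = 34.92
s = √(34.92/6) = 2.41247
r/s = 2.7 / 2.41247 = 1.12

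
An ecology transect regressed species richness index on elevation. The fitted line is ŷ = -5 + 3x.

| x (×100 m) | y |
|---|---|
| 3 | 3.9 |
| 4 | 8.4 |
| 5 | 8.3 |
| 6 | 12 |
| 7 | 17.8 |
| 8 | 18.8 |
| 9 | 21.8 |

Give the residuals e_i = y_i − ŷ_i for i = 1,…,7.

x=3: ŷ = -5 + 3·3 = 4; e = 3.9 − 4 = -0.1
x=4: ŷ = -5 + 3·4 = 7; e = 8.4 − 7 = 1.4
x=5: ŷ = -5 + 3·5 = 10; e = 8.3 − 10 = -1.7
x=6: ŷ = -5 + 3·6 = 13; e = 12 − 13 = -1
x=7: ŷ = -5 + 3·7 = 16; e = 17.8 − 16 = 1.8
x=8: ŷ = -5 + 3·8 = 19; e = 18.8 − 19 = -0.2
x=9: ŷ = -5 + 3·9 = 22; e = 21.8 − 22 = -0.2

-0.1, 1.4, -1.7, -1, 1.8, -0.2, -0.2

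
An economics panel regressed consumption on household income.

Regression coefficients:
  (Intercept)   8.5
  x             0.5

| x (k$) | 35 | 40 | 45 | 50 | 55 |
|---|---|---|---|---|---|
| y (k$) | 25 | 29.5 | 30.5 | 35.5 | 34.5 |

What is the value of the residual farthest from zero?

r = 2

x=35: ŷ = 8.5 + 0.5·35 = 26; r = 25 − 26 = -1
x=40: ŷ = 8.5 + 0.5·40 = 28.5; r = 29.5 − 28.5 = 1
x=45: ŷ = 8.5 + 0.5·45 = 31; r = 30.5 − 31 = -0.5
x=50: ŷ = 8.5 + 0.5·50 = 33.5; r = 35.5 − 33.5 = 2
x=55: ŷ = 8.5 + 0.5·55 = 36; r = 34.5 − 36 = -1.5
Largest |r| is 2 at x = 50, residual 2.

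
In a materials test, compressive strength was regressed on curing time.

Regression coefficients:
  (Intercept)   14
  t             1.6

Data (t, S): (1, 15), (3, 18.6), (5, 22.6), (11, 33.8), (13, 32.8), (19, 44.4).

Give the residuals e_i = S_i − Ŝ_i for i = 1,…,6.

-0.6, -0.2, 0.6, 2.2, -2, 0

t=1: Ŝ = 14 + 1.6·1 = 15.6; e = 15 − 15.6 = -0.6
t=3: Ŝ = 14 + 1.6·3 = 18.8; e = 18.6 − 18.8 = -0.2
t=5: Ŝ = 14 + 1.6·5 = 22; e = 22.6 − 22 = 0.6
t=11: Ŝ = 14 + 1.6·11 = 31.6; e = 33.8 − 31.6 = 2.2
t=13: Ŝ = 14 + 1.6·13 = 34.8; e = 32.8 − 34.8 = -2
t=19: Ŝ = 14 + 1.6·19 = 44.4; e = 44.4 − 44.4 = 0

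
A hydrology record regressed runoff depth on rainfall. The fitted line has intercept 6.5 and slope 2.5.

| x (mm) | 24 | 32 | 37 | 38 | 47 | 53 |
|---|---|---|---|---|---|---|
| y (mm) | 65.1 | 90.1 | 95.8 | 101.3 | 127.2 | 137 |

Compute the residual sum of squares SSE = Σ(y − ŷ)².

SSE = 39.44

x=24: ŷ = 6.5 + 2.5·24 = 66.5; r = 65.1 − 66.5 = -1.4
x=32: ŷ = 6.5 + 2.5·32 = 86.5; r = 90.1 − 86.5 = 3.6
x=37: ŷ = 6.5 + 2.5·37 = 99; r = 95.8 − 99 = -3.2
x=38: ŷ = 6.5 + 2.5·38 = 101.5; r = 101.3 − 101.5 = -0.2
x=47: ŷ = 6.5 + 2.5·47 = 124; r = 127.2 − 124 = 3.2
x=53: ŷ = 6.5 + 2.5·53 = 139; r = 137 − 139 = -2
SSE = 1.96 + 12.96 + 10.24 + 0.04 + 10.24 + 4 = 39.44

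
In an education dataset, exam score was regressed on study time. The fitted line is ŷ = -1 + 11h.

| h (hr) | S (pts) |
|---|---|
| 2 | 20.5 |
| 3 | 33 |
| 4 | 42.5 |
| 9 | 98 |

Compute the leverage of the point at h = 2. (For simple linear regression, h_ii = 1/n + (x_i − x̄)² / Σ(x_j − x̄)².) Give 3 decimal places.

h = 0.466

h̄ = (2 + 3 + 4 + 9)/4 = 4.5
Σ(h − h̄)² = 6.25 + 2.25 + 0.25 + 20.25 = 29
h = 1/4 + (-2.5)²/29 = 0.25 + 0.215517 = 0.466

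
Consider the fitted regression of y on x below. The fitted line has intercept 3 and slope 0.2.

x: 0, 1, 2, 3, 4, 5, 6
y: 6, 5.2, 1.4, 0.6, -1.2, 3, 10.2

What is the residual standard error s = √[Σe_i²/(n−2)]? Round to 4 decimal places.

x=0: ŷ = 3 + 0.2·0 = 3; e = 6 − 3 = 3
x=1: ŷ = 3 + 0.2·1 = 3.2; e = 5.2 − 3.2 = 2
x=2: ŷ = 3 + 0.2·2 = 3.4; e = 1.4 − 3.4 = -2
x=3: ŷ = 3 + 0.2·3 = 3.6; e = 0.6 − 3.6 = -3
x=4: ŷ = 3 + 0.2·4 = 3.8; e = -1.2 − 3.8 = -5
x=5: ŷ = 3 + 0.2·5 = 4; e = 3 − 4 = -1
x=6: ŷ = 3 + 0.2·6 = 4.2; e = 10.2 − 4.2 = 6
SSE = 9 + 4 + 4 + 9 + 25 + 1 + 36 = 88
s = √(88/5) = √17.6 ≈ 4.1952

s = 4.1952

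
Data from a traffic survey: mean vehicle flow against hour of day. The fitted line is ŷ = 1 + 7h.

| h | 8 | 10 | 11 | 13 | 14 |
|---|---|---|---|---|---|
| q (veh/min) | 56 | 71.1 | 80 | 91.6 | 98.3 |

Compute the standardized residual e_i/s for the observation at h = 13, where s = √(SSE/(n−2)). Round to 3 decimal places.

h=8: ŷ = 1 + 7·8 = 57; e = 56 − 57 = -1
h=10: ŷ = 1 + 7·10 = 71; e = 71.1 − 71 = 0.1
h=11: ŷ = 1 + 7·11 = 78; e = 80 − 78 = 2
h=13: ŷ = 1 + 7·13 = 92; e = 91.6 − 92 = -0.4
h=14: ŷ = 1 + 7·14 = 99; e = 98.3 − 99 = -0.7
SSE = 1 + 0.01 + 4 + 0.16 + 0.49 = 5.66
s = √(5.66/3) = 1.37356
e/s = -0.4 / 1.37356 = -0.291

-0.291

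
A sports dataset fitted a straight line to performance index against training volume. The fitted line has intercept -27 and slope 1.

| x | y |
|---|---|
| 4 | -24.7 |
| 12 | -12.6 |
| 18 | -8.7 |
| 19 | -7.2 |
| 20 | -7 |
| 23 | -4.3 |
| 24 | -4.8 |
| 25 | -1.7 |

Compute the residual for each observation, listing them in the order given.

x=4: ŷ = -27 + 4 = -23; r = -24.7 − (-23) = -1.7
x=12: ŷ = -27 + 12 = -15; r = -12.6 − (-15) = 2.4
x=18: ŷ = -27 + 18 = -9; r = -8.7 − (-9) = 0.3
x=19: ŷ = -27 + 19 = -8; r = -7.2 − (-8) = 0.8
x=20: ŷ = -27 + 20 = -7; r = -7 − (-7) = 0
x=23: ŷ = -27 + 23 = -4; r = -4.3 − (-4) = -0.3
x=24: ŷ = -27 + 24 = -3; r = -4.8 − (-3) = -1.8
x=25: ŷ = -27 + 25 = -2; r = -1.7 − (-2) = 0.3

-1.7, 2.4, 0.3, 0.8, 0, -0.3, -1.8, 0.3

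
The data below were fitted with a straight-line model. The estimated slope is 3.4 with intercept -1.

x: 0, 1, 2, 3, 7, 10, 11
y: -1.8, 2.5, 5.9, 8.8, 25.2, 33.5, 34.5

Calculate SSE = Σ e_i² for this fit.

SSE = 10.44

x=0: ŷ = -1 + 3.4·0 = -1; e = -1.8 − (-1) = -0.8
x=1: ŷ = -1 + 3.4·1 = 2.4; e = 2.5 − 2.4 = 0.1
x=2: ŷ = -1 + 3.4·2 = 5.8; e = 5.9 − 5.8 = 0.1
x=3: ŷ = -1 + 3.4·3 = 9.2; e = 8.8 − 9.2 = -0.4
x=7: ŷ = -1 + 3.4·7 = 22.8; e = 25.2 − 22.8 = 2.4
x=10: ŷ = -1 + 3.4·10 = 33; e = 33.5 − 33 = 0.5
x=11: ŷ = -1 + 3.4·11 = 36.4; e = 34.5 − 36.4 = -1.9
SSE = 0.64 + 0.01 + 0.01 + 0.16 + 5.76 + 0.25 + 3.61 = 10.44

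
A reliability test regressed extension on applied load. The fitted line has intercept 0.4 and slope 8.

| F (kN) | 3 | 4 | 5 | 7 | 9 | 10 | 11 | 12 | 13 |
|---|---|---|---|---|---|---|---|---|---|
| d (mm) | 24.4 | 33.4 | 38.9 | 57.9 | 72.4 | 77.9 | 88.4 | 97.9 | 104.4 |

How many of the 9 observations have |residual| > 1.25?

F=3: d̂ = 0.4 + 8·3 = 24.4; e = 24.4 − 24.4 = 0
F=4: d̂ = 0.4 + 8·4 = 32.4; e = 33.4 − 32.4 = 1
F=5: d̂ = 0.4 + 8·5 = 40.4; e = 38.9 − 40.4 = -1.5
F=7: d̂ = 0.4 + 8·7 = 56.4; e = 57.9 − 56.4 = 1.5
F=9: d̂ = 0.4 + 8·9 = 72.4; e = 72.4 − 72.4 = 0
F=10: d̂ = 0.4 + 8·10 = 80.4; e = 77.9 − 80.4 = -2.5
F=11: d̂ = 0.4 + 8·11 = 88.4; e = 88.4 − 88.4 = 0
F=12: d̂ = 0.4 + 8·12 = 96.4; e = 97.9 − 96.4 = 1.5
F=13: d̂ = 0.4 + 8·13 = 104.4; e = 104.4 − 104.4 = 0
|e| > 1.25: F=5 (|e|=1.5), F=7 (|e|=1.5), F=10 (|e|=2.5), F=12 (|e|=1.5) → 4

4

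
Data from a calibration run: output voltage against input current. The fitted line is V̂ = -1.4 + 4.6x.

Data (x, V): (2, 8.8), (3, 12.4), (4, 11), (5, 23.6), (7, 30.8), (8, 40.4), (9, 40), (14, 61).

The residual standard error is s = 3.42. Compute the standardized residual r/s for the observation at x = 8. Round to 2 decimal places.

V̂ = -1.4 + 4.6·8 = 35.4
r = 40.4 − 35.4 = 5
r/s = 5 / 3.42 = 1.46

1.46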